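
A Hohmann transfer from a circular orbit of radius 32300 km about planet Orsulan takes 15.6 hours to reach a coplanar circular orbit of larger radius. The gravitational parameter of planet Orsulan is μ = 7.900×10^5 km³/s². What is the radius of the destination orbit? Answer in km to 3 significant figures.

Transfer time t = 15.6 hours = 56160 s, and t = π√(a_t³/μ).
So a_t = (μ t²/π²)^(1/3) = (7.900×10^5 × (56160)² / π²)^(1/3) = 63201 km.
Since a_t = (r₁ + r₂)/2, r₂ = 2a_t − r₁ = 2×63201 − 32300 = 94102 km.

r₂ = 94100 km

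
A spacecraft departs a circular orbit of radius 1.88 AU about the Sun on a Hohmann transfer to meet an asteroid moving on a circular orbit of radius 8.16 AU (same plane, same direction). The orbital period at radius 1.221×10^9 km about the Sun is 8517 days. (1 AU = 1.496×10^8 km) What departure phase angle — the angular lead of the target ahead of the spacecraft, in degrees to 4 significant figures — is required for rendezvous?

φ = 93.15°

From Kepler's third law T² = 4π²r³/μ at r = 1.221×10^9 km, T = 8517 days = 8517 × 86400 s = 7.358688×10^8 s: μ = 4π²r³/T² = 1.32711×10^11 km³/s².
In km: r₁ = 1.88 × 1.496×10^8 = 2.81248×10^8 km; r₂ = 8.16 × 1.496×10^8 = 1.220736×10^9 km.
Semi-major axis of the transfer orbit: a_t = (2.81248×10^8 + 1.220736×10^9)/2 = 7.50992×10^8 km.
The half-period of the transfer ellipse is t = π√(a_t³/μ) = 1.7748×10^8 s.
The target's mean motion on its circular orbit is ω₂ = √(μ/r₂³) = 8.5412×10^-9 rad/s.
Angle swept by the target during transfer: ω₂·t = 1.5159 rad = 86.85°.
The spacecraft traverses 180° on the transfer ellipse, so the target must lead by 180° − 86.85° = 93.15°.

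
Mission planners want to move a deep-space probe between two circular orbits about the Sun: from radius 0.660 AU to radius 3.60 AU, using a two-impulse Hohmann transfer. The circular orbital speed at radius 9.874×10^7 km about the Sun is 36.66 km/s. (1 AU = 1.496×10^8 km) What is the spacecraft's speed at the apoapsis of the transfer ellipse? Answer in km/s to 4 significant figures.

v = 8.738 km/s

From the circular-orbit relation v² = μ/r at r = 9.874×10^7 km: μ = v²r = (36.66)² × 9.874×10^7 = 1.32702×10^11 km³/s².
In km: r₁ = 0.660 × 1.496×10^8 = 9.8736×10^7 km; r₂ = 3.60 × 1.496×10^8 = 5.3856×10^8 km.
Transfer-ellipse semi-major axis a_t = (r₁ + r₂)/2 = (9.8736×10^7 + 5.3856×10^8)/2 = 3.18648×10^8 km.
The apoapsis of the transfer ellipse is at r = 5.3856×10^8 km.
Applying v² = μ(2/r − 1/a_t): v = 8.738 km/s.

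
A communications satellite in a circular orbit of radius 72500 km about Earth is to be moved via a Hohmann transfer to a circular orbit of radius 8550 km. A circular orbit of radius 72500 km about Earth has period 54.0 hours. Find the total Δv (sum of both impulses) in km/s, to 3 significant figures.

Δv = 3.57 km/s

From Kepler's third law T² = 4π²r³/μ at r = 72500 km, T = 54.0 hours = 54.0 × 3600 s = 1.944×10^5 s: μ = 4π²r³/T² = 3.98090×10^5 km³/s².
Transfer-ellipse semi-major axis a_t = (r₁ + r₂)/2 = (72500 + 8550)/2 = 40525 km.
Circular speed at r₁: v₁ = √(μ/r₁) = √(3.98090×10^5/72500) = 2.343 km/s.
On the transfer ellipse at r₁, v² = μ(2/r − 1/a) gives v_a = √[μ(2/r₁ − 1/a_t)] = 1.076 km/s.
First burn Δv₁ = |v_a − v₁| = 1.267 km/s.
Circular speed at r₂: v₂ = √(μ/r₂) = 6.824 km/s.
Transfer-orbit speed at r₂: v_p = √[μ(2/r₂ − 1/a_t)] = 9.127 km/s.
Second burn Δv₂ = |v₂ − v_p| = 2.303 km/s.
Δv = Δv₁ + Δv₂ = 1.267 + 2.303 = 3.570 km/s.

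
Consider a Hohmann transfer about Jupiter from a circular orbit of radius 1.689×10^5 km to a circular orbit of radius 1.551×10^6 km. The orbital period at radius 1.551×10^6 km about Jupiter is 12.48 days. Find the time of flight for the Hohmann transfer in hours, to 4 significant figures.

From Kepler's third law T² = 4π²r³/μ at r = 1.551×10^6 km, T = 12.48 days = 12.48 × 86400 s = 1.078272×10^6 s: μ = 4π²r³/T² = 1.26689×10^8 km³/s².
Semi-major axis of the transfer orbit: a_t = (1.689×10^5 + 1.551×10^6)/2 = 8.5995×10^5 km.
Transfer time t = π√(a_t³/μ) = π√((8.5995×10^5)³ / 1.26689×10^8) = 2.226×10^5 s.
Converting: 2.226×10^5 s ÷ 3600 s/hour = 61.83 hours.

t = 61.83 hours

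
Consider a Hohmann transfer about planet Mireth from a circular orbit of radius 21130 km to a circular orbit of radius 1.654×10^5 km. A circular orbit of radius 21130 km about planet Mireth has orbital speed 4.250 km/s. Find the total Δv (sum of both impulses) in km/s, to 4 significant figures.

Δv = 2.206 km/s

From the circular-orbit relation v² = μ/r at r = 21130 km: μ = v²r = (4.250)² × 21130 = 3.81661×10^5 km³/s².
Semi-major axis of the transfer orbit: a_t = (21130 + 1.654×10^5)/2 = 93265 km.
Circular speed at r₁: v₁ = √(μ/r₁) = √(3.81661×10^5/21130) = 4.250 km/s.
Transfer-orbit speed at r₁ (v² = μ(2/r − 1/a)): v_p = √[μ(2/r₁ − 1/a_t)] = 5.660 km/s.
First burn Δv₁ = |v_p − v₁| = 1.410 km/s.
At r₂, v₂ = √(μ/r₂) = 1.519 km/s.
Transfer-orbit speed at r₂: v_a = √[μ(2/r₂ − 1/a_t)] = 0.7230 km/s.
Second burn Δv₂ = |v₂ − v_a| = 0.7960 km/s.
Total Δv = Δv₁ + Δv₂ = 2.206 km/s.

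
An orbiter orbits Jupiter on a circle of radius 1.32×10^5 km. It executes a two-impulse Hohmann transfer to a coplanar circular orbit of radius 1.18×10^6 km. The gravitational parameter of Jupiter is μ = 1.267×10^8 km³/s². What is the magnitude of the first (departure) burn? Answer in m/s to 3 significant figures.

The Hohmann ellipse has a_t = (r₁ + r₂)/2 = 6.560×10^5 km.
Circular speed at r = 1.320×10^5 km: v_c = √(μ/r) = 30.98 km/s.
Transfer-orbit speed at the same r (vis-viva, a = a_t): v_t = √[μ(2/r − 1/a_t)] = 41.55 km/s.
Δv₁ = |v_t − v_c| = |41.55 − 30.98| = 10.57 km/s.

Δv₁ = 10600 m/s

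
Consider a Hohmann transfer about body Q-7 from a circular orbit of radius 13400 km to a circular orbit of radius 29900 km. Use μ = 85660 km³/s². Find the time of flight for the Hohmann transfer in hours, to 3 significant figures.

Semi-major axis of the transfer orbit: a_t = (13400 + 29900)/2 = 21650 km.
By Kepler's third law the transfer-orbit period is T = 2π√(a_t³/μ), so t = T/2 = 34190 s.
Converting: 34190 s ÷ 3600 s/hour = 9.50 hours.

t = 9.50 hours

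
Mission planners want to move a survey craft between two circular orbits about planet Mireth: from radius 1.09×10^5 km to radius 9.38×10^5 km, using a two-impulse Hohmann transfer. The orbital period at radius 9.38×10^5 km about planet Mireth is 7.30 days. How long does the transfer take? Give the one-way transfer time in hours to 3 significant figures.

t = 36.5 hours

From Kepler's third law T² = 4π²r³/μ at r = 9.38×10^5 km, T = 7.30 days = 7.30 × 86400 s = 6.3072×10^5 s: μ = 4π²r³/T² = 8.19021×10^7 km³/s².
Semi-major axis of the transfer orbit: a_t = (1.090×10^5 + 9.380×10^5)/2 = 5.235×10^5 km.
Transfer time t = π√(a_t³/μ) = π√((5.235×10^5)³ / 8.19021×10^7) = 1.315×10^5 s.
Converting: 1.315×10^5 s ÷ 3600 s/hour = 36.5 hours.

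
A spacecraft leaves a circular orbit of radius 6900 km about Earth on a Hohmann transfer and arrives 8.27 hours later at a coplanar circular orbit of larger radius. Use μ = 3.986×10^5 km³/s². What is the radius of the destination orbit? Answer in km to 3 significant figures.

Transfer time t = 8.27 hours = 29772 s, and t = π√(a_t³/μ).
So a_t = (μ t²/π²)^(1/3) = (3.986×10^5 × (29772)² / π²)^(1/3) = 32957 km.
Since a_t = (r₁ + r₂)/2, r₂ = 2a_t − r₁ = 2×32957 − 6900 = 59014 km.

r₂ = 59000 km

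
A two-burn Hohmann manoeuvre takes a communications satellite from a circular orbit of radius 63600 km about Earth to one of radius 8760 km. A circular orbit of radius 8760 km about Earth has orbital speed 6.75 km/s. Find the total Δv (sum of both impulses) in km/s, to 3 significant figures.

Δv = 3.47 km/s

From the circular-orbit relation v² = μ/r at r = 8760 km: μ = v²r = (6.75)² × 8760 = 3.99128×10^5 km³/s².
Semi-major axis of the transfer orbit: a_t = (63600 + 8760)/2 = 36180 km.
Circular speed at r₁: v₁ = √(μ/r₁) = √(3.99128×10^5/63600) = 2.5051 km/s.
Transfer-orbit speed at r₁ (vis-viva equation): v_a = √[μ(2/r₁ − 1/a_t)] = 1.2327 km/s.
First burn Δv₁ = |v_a − v₁| = 1.2724 km/s.
At r₂, v₂ = √(μ/r₂) = 6.7500 km/s.
Transfer-orbit speed at r₂: v_p = √[μ(2/r₂ − 1/a_t)] = 8.9495 km/s.
Second burn Δv₂ = |v₂ − v_p| = 2.1995 km/s.
Total Δv = Δv₁ + Δv₂ = 3.472 km/s.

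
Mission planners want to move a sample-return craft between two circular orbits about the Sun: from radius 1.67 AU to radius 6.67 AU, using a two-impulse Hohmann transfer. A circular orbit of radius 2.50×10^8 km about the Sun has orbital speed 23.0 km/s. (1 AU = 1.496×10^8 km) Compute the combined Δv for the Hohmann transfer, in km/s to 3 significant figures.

From the circular-orbit relation v² = μ/r at r = 2.50×10^8 km: μ = v²r = (23.0)² × 2.50×10^8 = 1.32250×10^11 km³/s².
In km: r₁ = 1.67 × 1.496×10^8 = 2.49832×10^8 km; r₂ = 6.67 × 1.496×10^8 = 9.97832×10^8 km.
Transfer-ellipse semi-major axis a_t = (r₁ + r₂)/2 = (2.49832×10^8 + 9.97832×10^8)/2 = 6.23832×10^8 km.
Circular speed at r₁: v₁ = √(μ/r₁) = √(1.32250×10^11/2.49832×10^8) = 23.0077 km/s.
On the transfer ellipse at r₁, vis-viva equation gives v_p = √[μ(2/r₁ − 1/a_t)] = 29.0984 km/s.
First burn Δv₁ = |v_p − v₁| = 6.091 km/s.
Circular speed at r₂: v₂ = √(μ/r₂) = 11.5125 km/s.
Transfer-orbit speed at r₂: v_a = √[μ(2/r₂ − 1/a_t)] = 7.28550 km/s.
Second burn Δv₂ = |v₂ − v_a| = 4.227 km/s.
Total Δv = Δv₁ + Δv₂ = 10.32 km/s.

Δv = 10.3 km/s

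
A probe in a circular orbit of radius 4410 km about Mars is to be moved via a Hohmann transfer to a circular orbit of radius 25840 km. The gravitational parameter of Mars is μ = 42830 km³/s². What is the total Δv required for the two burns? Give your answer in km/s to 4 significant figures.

Δv = 1.549 km/s

Semi-major axis of the transfer orbit: a_t = (4410 + 25840)/2 = 15125 km.
Circular speed at r₁: v₁ = √(μ/r₁) = √(42830/4410) = 3.116 km/s.
On the transfer ellipse at r₁, vis-viva equation gives v_p = √[μ(2/r₁ − 1/a_t)] = 4.073 km/s.
First burn Δv₁ = |v_p − v₁| = 0.9570 km/s.
At r₂, v₂ = √(μ/r₂) = 1.28744 km/s.
Transfer-orbit speed at r₂: v_a = √[μ(2/r₂ − 1/a_t)] = 0.695183 km/s.
Second burn Δv₂ = |v₂ − v_a| = 0.5923 km/s.
Δv = Δv₁ + Δv₂ = 0.9570 + 0.5923 = 1.549 km/s.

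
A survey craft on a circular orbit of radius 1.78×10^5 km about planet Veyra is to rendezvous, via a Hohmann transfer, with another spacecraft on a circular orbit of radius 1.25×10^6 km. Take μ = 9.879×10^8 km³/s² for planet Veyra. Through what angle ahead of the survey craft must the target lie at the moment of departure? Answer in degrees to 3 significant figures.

φ = 102°

Transfer-ellipse semi-major axis a_t = (r₁ + r₂)/2 = (1.780×10^5 + 1.250×10^6)/2 = 7.140×10^5 km.
The half-period of the transfer ellipse is t = π√(a_t³/μ) = 60303.25 s.
Target angular speed ω₂ = √(μ/r₂³) = 2.249010×10^-5 rad/s.
Angle swept by the target during transfer: ω₂·t = 1.35623 rad = 77.71°.
The survey craft traverses 180° on the transfer ellipse, so the target must lead by 180° − 77.71° = 102°.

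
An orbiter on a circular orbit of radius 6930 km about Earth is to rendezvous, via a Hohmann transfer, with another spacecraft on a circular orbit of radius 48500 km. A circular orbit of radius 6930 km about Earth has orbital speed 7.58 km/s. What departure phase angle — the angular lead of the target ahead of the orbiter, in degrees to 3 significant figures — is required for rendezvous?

From the circular-orbit relation v² = μ/r at r = 6930 km: μ = v²r = (7.58)² × 6930 = 3.98173×10^5 km³/s².
Semi-major axis of the transfer orbit: a_t = (6930 + 48500)/2 = 27715 km.
The half-period of the transfer ellipse is t = π√(a_t³/μ) = 22970 s.
Target angular speed ω₂ = √(μ/r₂³) = 5.908×10^-5 rad/s.
Angle swept by the target during transfer: ω₂·t = 1.3571 rad = 77.76°.
Arrival is 180° from departure on the ellipse, so φ = 180° − 77.76° = 102°.

φ = 102°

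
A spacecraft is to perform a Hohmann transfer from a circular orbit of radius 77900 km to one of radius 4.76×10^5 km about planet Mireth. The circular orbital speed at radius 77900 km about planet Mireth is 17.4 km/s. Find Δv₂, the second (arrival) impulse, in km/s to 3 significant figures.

Δv₂ = 3.31 km/s

From the circular-orbit relation v² = μ/r at r = 77900 km: μ = v²r = (17.4)² × 77900 = 2.35850×10^7 km³/s².
Semi-major axis of the transfer orbit: a_t = (77900 + 4.760×10^5)/2 = 2.7695×10^5 km.
Circular speed at r = 4.760×10^5 km: v_c = √(μ/r) = 7.039 km/s.
Vis-viva on the transfer ellipse at r = 4.760×10^5 km gives v_t = √[μ(2/r − 1/a_t)] = 3.733 km/s.
Δv₂ = |v_t − v_c| = |3.733 − 7.039| = 3.306 km/s.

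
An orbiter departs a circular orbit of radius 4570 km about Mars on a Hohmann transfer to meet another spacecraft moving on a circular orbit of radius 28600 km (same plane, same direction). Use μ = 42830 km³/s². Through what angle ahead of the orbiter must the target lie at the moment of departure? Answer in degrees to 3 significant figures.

Transfer-ellipse semi-major axis a_t = (r₁ + r₂)/2 = (4570 + 28600)/2 = 16585 km.
The half-period of the transfer ellipse is t = π√(a_t³/μ) = 32420 s.
Target angular speed ω₂ = √(μ/r₂³) = 4.279×10^-5 rad/s.
Angle swept by the target during transfer: ω₂·t = 1.3873 rad = 79.49°.
The orbiter traverses 180° on the transfer ellipse, so the target must lead by 180° − 79.49° = 101°.

φ = 101°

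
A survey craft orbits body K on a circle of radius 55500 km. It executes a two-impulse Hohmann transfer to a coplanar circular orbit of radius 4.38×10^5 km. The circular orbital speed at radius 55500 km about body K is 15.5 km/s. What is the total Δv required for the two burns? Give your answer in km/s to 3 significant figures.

Δv = 8.05 km/s

From the circular-orbit relation v² = μ/r at r = 55500 km: μ = v²r = (15.5)² × 55500 = 1.33339×10^7 km³/s².
The Hohmann ellipse has a_t = (r₁ + r₂)/2 = 2.4675×10^5 km.
Circular speed at r₁: v₁ = √(μ/r₁) = √(1.33339×10^7/55500) = 15.500 km/s.
Transfer-orbit speed at r₁ (vis-viva): v_p = √[μ(2/r₁ − 1/a_t)] = 20.651 km/s.
First burn Δv₁ = |v_p − v₁| = 5.151 km/s.
Circular speed at r₂: v₂ = √(μ/r₂) = 5.5175 km/s.
Transfer-orbit speed at r₂: v_a = √[μ(2/r₂ − 1/a_t)] = 2.6167 km/s.
Second burn Δv₂ = |v₂ − v_a| = 2.901 km/s.
Δv = Δv₁ + Δv₂ = 5.151 + 2.901 = 8.052 km/s.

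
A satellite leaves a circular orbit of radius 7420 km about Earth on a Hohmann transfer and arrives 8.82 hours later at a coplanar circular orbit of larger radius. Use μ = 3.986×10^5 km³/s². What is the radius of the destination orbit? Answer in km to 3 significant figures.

r₂ = 61400 km

Transfer time t = 8.82 hours = 31752 s, and t = π√(a_t³/μ).
So a_t = (μ t²/π²)^(1/3) = (3.986×10^5 × (31752)² / π²)^(1/3) = 34403 km.
Since a_t = (r₁ + r₂)/2, r₂ = 2a_t − r₁ = 2×34403 − 7420 = 61386 km.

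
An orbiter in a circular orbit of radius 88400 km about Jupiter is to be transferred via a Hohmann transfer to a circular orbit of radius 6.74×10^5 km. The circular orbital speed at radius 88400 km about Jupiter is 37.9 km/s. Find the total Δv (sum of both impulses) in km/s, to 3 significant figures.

From the circular-orbit relation v² = μ/r at r = 88400 km: μ = v²r = (37.9)² × 88400 = 1.26979×10^8 km³/s².
Transfer-ellipse semi-major axis a_t = (r₁ + r₂)/2 = (88400 + 6.740×10^5)/2 = 3.812×10^5 km.
Circular speed at r₁: v₁ = √(μ/r₁) = √(1.26979×10^8/88400) = 37.900 km/s.
Transfer-orbit speed at r₁ (vis-viva): v_p = √[μ(2/r₁ − 1/a_t)] = 50.396 km/s.
First burn Δv₁ = |v_p − v₁| = 12.496 km/s.
At r₂, v₂ = √(μ/r₂) = 13.72573 km/s.
Transfer-orbit speed at r₂: v_a = √[μ(2/r₂ − 1/a_t)] = 6.609751 km/s.
Second burn Δv₂ = |v₂ − v_a| = 7.1160 km/s.
Δv = Δv₁ + Δv₂ = 12.496 + 7.1160 = 19.61 km/s.

Δv = 19.6 km/s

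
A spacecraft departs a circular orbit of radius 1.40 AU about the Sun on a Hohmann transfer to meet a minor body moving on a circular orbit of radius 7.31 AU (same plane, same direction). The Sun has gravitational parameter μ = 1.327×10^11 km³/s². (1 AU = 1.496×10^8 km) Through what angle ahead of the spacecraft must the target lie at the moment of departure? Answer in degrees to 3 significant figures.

φ = 97.2°

In km: r₁ = 1.40 × 1.496×10^8 = 2.0944×10^8 km; r₂ = 7.31 × 1.496×10^8 = 1.093576×10^9 km.
Semi-major axis of the transfer orbit: a_t = (2.0944×10^8 + 1.093576×10^9)/2 = 6.51508×10^8 km.
The half-period of the transfer ellipse is t = π√(a_t³/μ) = 1.4341×10^8 s.
The target's mean motion on its circular orbit is ω₂ = √(μ/r₂³) = 1.0073×10^-8 rad/s.
Angle swept by the target during transfer: ω₂·t = 1.4446 rad = 82.77°.
The spacecraft traverses 180° on the transfer ellipse, so the target must lead by 180° − 82.77° = 97.2°.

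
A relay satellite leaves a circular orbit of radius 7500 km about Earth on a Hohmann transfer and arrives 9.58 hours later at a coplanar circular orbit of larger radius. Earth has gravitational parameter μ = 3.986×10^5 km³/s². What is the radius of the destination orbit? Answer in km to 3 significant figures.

Transfer time t = 9.58 hours = 34488 s, and t = π√(a_t³/μ).
So a_t = (μ t²/π²)^(1/3) = (3.986×10^5 × (34488)² / π²)^(1/3) = 36352 km.
Since a_t = (r₁ + r₂)/2, r₂ = 2a_t − r₁ = 2×36352 − 7500 = 65204 km.

r₂ = 65200 km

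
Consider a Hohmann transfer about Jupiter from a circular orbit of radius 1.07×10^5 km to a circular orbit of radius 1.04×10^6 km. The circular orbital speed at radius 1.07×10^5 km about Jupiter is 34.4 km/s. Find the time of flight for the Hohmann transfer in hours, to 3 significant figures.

t = 33.7 hours

From the circular-orbit relation v² = μ/r at r = 1.07×10^5 km: μ = v²r = (34.4)² × 1.07×10^5 = 1.26620×10^8 km³/s².
Semi-major axis of the transfer orbit: a_t = (1.070×10^5 + 1.040×10^6)/2 = 5.735×10^5 km.
Half the transfer-orbit period gives t = π√(a_t³/μ) = 1.213×10^5 s.
Converting: 1.213×10^5 s ÷ 3600 s/hour = 33.7 hours.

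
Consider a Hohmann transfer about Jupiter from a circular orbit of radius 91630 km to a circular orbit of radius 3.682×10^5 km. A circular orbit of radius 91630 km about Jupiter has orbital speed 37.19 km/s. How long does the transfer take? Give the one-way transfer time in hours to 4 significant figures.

t = 8.546 hours

From the circular-orbit relation v² = μ/r at r = 91630 km: μ = v²r = (37.19)² × 91630 = 1.26733×10^8 km³/s².
The Hohmann ellipse has a_t = (r₁ + r₂)/2 = 2.29915×10^5 km.
By Kepler's third law the transfer-orbit period is T = 2π√(a_t³/μ), so t = T/2 = 30765 s.
Converting: 30765 s ÷ 3600 s/hour = 8.546 hours.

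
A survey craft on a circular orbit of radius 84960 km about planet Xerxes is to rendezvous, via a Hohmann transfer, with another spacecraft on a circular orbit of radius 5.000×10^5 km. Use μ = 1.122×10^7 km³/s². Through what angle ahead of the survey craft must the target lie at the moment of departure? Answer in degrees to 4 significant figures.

Transfer-ellipse semi-major axis a_t = (r₁ + r₂)/2 = (84960 + 5.000×10^5)/2 = 2.9248×10^5 km.
The half-period of the transfer ellipse is t = π√(a_t³/μ) = 1.4835×10^5 s.
Target angular speed ω₂ = √(μ/r₂³) = 9.4742×10^-6 rad/s.
Angle swept by the target during transfer: ω₂·t = 1.4055 rad = 80.53°.
Arrival is 180° from departure on the ellipse, so φ = 180° − 80.53° = 99.47°.

φ = 99.47°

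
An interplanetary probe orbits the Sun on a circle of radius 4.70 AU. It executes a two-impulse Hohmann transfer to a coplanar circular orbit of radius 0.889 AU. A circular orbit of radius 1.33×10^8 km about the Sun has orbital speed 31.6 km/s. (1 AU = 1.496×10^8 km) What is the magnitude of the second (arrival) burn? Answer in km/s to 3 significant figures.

Δv₂ = 9.38 km/s

From the circular-orbit relation v² = μ/r at r = 1.33×10^8 km: μ = v²r = (31.6)² × 1.33×10^8 = 1.32808×10^11 km³/s².
In km: r₁ = 4.70 × 1.496×10^8 = 7.0312×10^8 km; r₂ = 0.889 × 1.496×10^8 = 1.329944×10^8 km.
The Hohmann ellipse has a_t = (r₁ + r₂)/2 = 4.180572×10^8 km.
Circular speed at r = 1.329944×10^8 km: v_c = √(μ/r) = 31.601 km/s.
Vis-viva on the transfer ellipse at r = 1.329944×10^8 km gives v_t = √[μ(2/r − 1/a_t)] = 40.982 km/s.
Δv₂ = |v_t − v_c| = |40.982 − 31.601| = 9.381 km/s.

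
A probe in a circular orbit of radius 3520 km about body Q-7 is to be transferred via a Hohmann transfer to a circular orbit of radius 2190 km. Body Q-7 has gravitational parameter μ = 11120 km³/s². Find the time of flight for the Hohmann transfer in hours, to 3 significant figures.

Transfer-ellipse semi-major axis a_t = (r₁ + r₂)/2 = (3520 + 2190)/2 = 2855 km.
By Kepler's third law the transfer-orbit period is T = 2π√(a_t³/μ), so t = T/2 = 4545 s.
Converting: 4545 s ÷ 3600 s/hour = 1.26 hours.

t = 1.26 hours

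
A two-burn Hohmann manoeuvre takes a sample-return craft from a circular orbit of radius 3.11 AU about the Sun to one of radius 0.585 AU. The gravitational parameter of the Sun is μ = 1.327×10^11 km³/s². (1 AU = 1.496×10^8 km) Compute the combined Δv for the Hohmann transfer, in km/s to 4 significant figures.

In km: r₁ = 3.11 × 1.496×10^8 = 4.65256×10^8 km; r₂ = 0.585 × 1.496×10^8 = 8.7516×10^7 km.
The Hohmann ellipse has a_t = (r₁ + r₂)/2 = 2.76386×10^8 km.
At r₁ the circular-orbit speed is v₁ = √(μ/r₁) = 16.8884 km/s.
Transfer-orbit speed at r₁ (vis-viva equation): v_a = √[μ(2/r₁ − 1/a_t)] = 9.50332 km/s.
First burn Δv₁ = |v_a − v₁| = 7.3851 km/s.
Circular speed at r₂: v₂ = √(μ/r₂) = 38.940 km/s.
Transfer-orbit speed at r₂: v_p = √[μ(2/r₂ − 1/a_t)] = 50.522 km/s.
Second burn Δv₂ = |v₂ − v_p| = 11.582 km/s.
Total Δv = Δv₁ + Δv₂ = 18.97 km/s.

Δv = 18.97 km/s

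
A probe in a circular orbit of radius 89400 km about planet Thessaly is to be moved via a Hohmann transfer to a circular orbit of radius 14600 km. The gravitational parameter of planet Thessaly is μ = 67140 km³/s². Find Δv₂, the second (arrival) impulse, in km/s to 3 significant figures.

Δv₂ = 0.667 km/s

Transfer-ellipse semi-major axis a_t = (r₁ + r₂)/2 = (89400 + 14600)/2 = 52000 km.
On the circular orbit at r = 14600 km, v_c = √(μ/r) = 2.14444 km/s.
Transfer-orbit speed at the same r (vis-viva, a = a_t): v_t = √[μ(2/r − 1/a_t)] = 2.81178 km/s.
Δv₂ = |v_t − v_c| = |2.81178 − 2.14444| = 0.6673 km/s.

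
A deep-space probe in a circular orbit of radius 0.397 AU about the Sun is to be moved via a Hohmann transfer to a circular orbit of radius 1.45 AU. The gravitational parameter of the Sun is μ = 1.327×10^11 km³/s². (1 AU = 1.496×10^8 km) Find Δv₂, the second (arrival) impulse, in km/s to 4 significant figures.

Δv₂ = 8.517 km/s

In km: r₁ = 0.397 × 1.496×10^8 = 5.93912×10^7 km; r₂ = 1.45 × 1.496×10^8 = 2.1692×10^8 km.
The Hohmann ellipse has a_t = (r₁ + r₂)/2 = 1.381556×10^8 km.
On the circular orbit at r = 2.1692×10^8 km, v_c = √(μ/r) = 24.734 km/s.
Vis-viva on the transfer ellipse at r = 2.1692×10^8 km gives v_t = √[μ(2/r − 1/a_t)] = 16.217 km/s.
Δv₂ = |v_t − v_c| = |16.217 − 24.734| = 8.517 km/s.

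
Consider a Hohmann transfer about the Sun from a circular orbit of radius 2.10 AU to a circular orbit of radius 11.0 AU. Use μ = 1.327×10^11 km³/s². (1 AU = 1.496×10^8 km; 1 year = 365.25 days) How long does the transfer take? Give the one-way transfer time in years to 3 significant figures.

t = 8.38 years

In km: r₁ = 2.10 × 1.496×10^8 = 3.1416×10^8 km; r₂ = 11.0 × 1.496×10^8 = 1.6456×10^9 km.
Semi-major axis of the transfer orbit: a_t = (3.1416×10^8 + 1.6456×10^9)/2 = 9.7988×10^8 km.
Transfer time t = π√(a_t³/μ) = π√((9.7988×10^8)³ / 1.327×10^11) = 2.645×10^8 s.
Converting: 2.645×10^8 s ÷ 3.15576×10^7 s/year (365.25 × 86400) = 8.38 years.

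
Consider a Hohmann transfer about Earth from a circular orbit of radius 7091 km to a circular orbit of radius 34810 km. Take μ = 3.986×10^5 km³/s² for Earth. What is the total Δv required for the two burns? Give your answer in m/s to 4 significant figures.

The Hohmann ellipse has a_t = (r₁ + r₂)/2 = 20950.5 km.
Circular speed at r₁: v₁ = √(μ/r₁) = √(3.986×10^5/7091) = 7.497 km/s.
Transfer-orbit speed at r₁ (v² = μ(2/r − 1/a)): v_p = √[μ(2/r₁ − 1/a_t)] = 9.664 km/s.
First burn Δv₁ = |v_p − v₁| = 2.167 km/s.
At r₂, v₂ = √(μ/r₂) = 3.384 km/s.
Transfer-orbit speed at r₂: v_a = √[μ(2/r₂ − 1/a_t)] = 1.969 km/s.
Second burn Δv₂ = |v₂ − v_a| = 1.415 km/s.
Δv = Δv₁ + Δv₂ = 2.167 + 1.415 = 3.582 km/s.

Δv = 3582 m/s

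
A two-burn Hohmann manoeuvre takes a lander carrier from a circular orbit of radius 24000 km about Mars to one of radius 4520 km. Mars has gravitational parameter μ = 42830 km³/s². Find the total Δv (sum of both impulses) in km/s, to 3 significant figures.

Δv = 1.50 km/s

The Hohmann ellipse has a_t = (r₁ + r₂)/2 = 14260 km.
Circular speed at r₁: v₁ = √(μ/r₁) = √(42830/24000) = 1.3359 km/s.
On the transfer ellipse at r₁, vis-viva equation gives v_a = √[μ(2/r₁ − 1/a_t)] = 0.75210 km/s.
First burn Δv₁ = |v_a − v₁| = 0.5838 km/s.
Circular speed at r₂: v₂ = √(μ/r₂) = 3.0783 km/s.
Transfer-orbit speed at r₂: v_p = √[μ(2/r₂ − 1/a_t)] = 3.9935 km/s.
Second burn Δv₂ = |v₂ − v_p| = 0.9152 km/s.
Δv = Δv₁ + Δv₂ = 0.5838 + 0.9152 = 1.499 km/s.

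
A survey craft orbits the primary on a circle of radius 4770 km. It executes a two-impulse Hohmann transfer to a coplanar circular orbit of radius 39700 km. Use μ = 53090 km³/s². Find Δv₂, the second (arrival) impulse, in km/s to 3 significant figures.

Δv₂ = 0.621 km/s

Transfer-ellipse semi-major axis a_t = (r₁ + r₂)/2 = (4770 + 39700)/2 = 22235 km.
On the circular orbit at r = 39700 km, v_c = √(μ/r) = 1.1564 km/s.
Transfer-orbit speed at the same r (vis-viva, a = a_t): v_t = √[μ(2/r − 1/a_t)] = 0.53561 km/s.
Δv₂ = |v_t − v_c| = |0.53561 − 1.1564| = 0.6208 km/s.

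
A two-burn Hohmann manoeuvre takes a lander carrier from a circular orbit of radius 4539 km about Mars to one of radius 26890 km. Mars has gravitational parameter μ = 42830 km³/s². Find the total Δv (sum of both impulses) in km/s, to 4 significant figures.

Semi-major axis of the transfer orbit: a_t = (4539 + 26890)/2 = 15714.5 km.
Circular speed at r₁: v₁ = √(μ/r₁) = √(42830/4539) = 3.0718 km/s.
On the transfer ellipse at r₁, vis-viva gives v_p = √[μ(2/r₁ − 1/a_t)] = 4.0183 km/s.
First burn Δv₁ = |v_p − v₁| = 0.9465 km/s.
Circular speed at r₂: v₂ = √(μ/r₂) = 1.2621 km/s.
Transfer-orbit speed at r₂: v_a = √[μ(2/r₂ − 1/a_t)] = 0.67828 km/s.
Second burn Δv₂ = |v₂ − v_a| = 0.5838 km/s.
Δv = Δv₁ + Δv₂ = 0.9465 + 0.5838 = 1.530 km/s.

Δv = 1.530 km/s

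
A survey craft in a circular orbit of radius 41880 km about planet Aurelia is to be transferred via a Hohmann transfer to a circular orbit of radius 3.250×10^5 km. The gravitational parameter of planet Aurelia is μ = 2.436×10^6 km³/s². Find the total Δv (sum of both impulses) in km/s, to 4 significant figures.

The Hohmann ellipse has a_t = (r₁ + r₂)/2 = 1.8344×10^5 km.
Circular speed at r₁: v₁ = √(μ/r₁) = √(2.436×10^6/41880) = 7.62668 km/s.
Transfer-orbit speed at r₁ (v² = μ(2/r − 1/a)): v_p = √[μ(2/r₁ − 1/a_t)] = 10.1515 km/s.
First burn Δv₁ = |v_p − v₁| = 2.5248 km/s.
At r₂, v₂ = √(μ/r₂) = 2.73777 km/s.
Transfer-orbit speed at r₂: v_a = √[μ(2/r₂ − 1/a_t)] = 1.30814 km/s.
Second burn Δv₂ = |v₂ − v_a| = 1.4296 km/s.
Total Δv = Δv₁ + Δv₂ = 3.954 km/s.

Δv = 3.954 km/s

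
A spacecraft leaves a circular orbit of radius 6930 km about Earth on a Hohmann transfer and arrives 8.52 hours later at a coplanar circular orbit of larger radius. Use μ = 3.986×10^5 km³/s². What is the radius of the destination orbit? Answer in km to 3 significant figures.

Transfer time t = 8.52 hours = 30672 s, and t = π√(a_t³/μ).
So a_t = (μ t²/π²)^(1/3) = (3.986×10^5 × (30672)² / π²)^(1/3) = 33618 km.
Since a_t = (r₁ + r₂)/2, r₂ = 2a_t − r₁ = 2×33618 − 6930 = 60306 km.

r₂ = 60300 km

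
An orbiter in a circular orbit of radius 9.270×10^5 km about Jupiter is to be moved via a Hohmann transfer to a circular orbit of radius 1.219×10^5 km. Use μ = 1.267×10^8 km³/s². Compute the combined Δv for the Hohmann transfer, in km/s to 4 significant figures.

Transfer-ellipse semi-major axis a_t = (r₁ + r₂)/2 = (9.270×10^5 + 1.219×10^5)/2 = 5.2445×10^5 km.
At r₁ the circular-orbit speed is v₁ = √(μ/r₁) = 11.691 km/s.
On the transfer ellipse at r₁, v² = μ(2/r − 1/a) gives v_a = √[μ(2/r₁ − 1/a_t)] = 5.6364 km/s.
First burn Δv₁ = |v_a − v₁| = 6.0546 km/s.
At r₂, v₂ = √(μ/r₂) = 32.239 km/s.
Transfer-orbit speed at r₂: v_p = √[μ(2/r₂ − 1/a_t)] = 42.862 km/s.
Second burn Δv₂ = |v₂ − v_p| = 10.623 km/s.
Δv = Δv₁ + Δv₂ = 6.0546 + 10.623 = 16.68 km/s.

Δv = 16.68 km/s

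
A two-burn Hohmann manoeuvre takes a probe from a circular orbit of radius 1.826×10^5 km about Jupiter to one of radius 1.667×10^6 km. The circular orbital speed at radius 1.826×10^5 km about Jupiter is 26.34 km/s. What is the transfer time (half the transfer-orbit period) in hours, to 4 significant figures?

From the circular-orbit relation v² = μ/r at r = 1.826×10^5 km: μ = v²r = (26.34)² × 1.826×10^5 = 1.26687×10^8 km³/s².
Semi-major axis of the transfer orbit: a_t = (1.826×10^5 + 1.667×10^6)/2 = 9.248×10^5 km.
By Kepler's third law the transfer-orbit period is T = 2π√(a_t³/μ), so t = T/2 = 2.4823×10^5 s.
Converting: 2.4823×10^5 s ÷ 3600 s/hour = 68.95 hours.

t = 68.95 hours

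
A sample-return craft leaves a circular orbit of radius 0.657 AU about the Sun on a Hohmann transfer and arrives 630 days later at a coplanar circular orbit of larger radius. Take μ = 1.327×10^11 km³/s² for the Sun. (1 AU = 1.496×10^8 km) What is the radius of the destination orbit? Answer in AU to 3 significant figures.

In km: r₁ = 0.657 × 1.496×10^8 = 9.82872×10^7 km.
Transfer time t = 630 days = 5.4432×10^7 s, and t = π√(a_t³/μ).
So a_t = (μ t²/π²)^(1/3) = (1.327×10^11 × (5.4432×10^7)² / π²)^(1/3) = 3.4153×10^8 km.
Since a_t = (r₁ + r₂)/2, r₂ = 2a_t − r₁ = 2×3.4153×10^8 − 9.82872×10^7 = 5.847728×10^8 km.
In AU: r₂ = 5.847728×10^8 / 1.496×10^8 = 3.91 AU.

r₂ = 3.91 AU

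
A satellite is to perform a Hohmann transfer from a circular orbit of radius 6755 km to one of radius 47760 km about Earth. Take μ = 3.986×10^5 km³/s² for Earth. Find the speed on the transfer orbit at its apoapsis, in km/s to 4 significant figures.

v = 1.438 km/s

The Hohmann ellipse has a_t = (r₁ + r₂)/2 = 27257.5 km.
The apoapsis of the transfer ellipse is at r = 47760 km.
From the vis-viva equation, v = √[μ(2/r − 1/a_t)] = 1.438 km/s.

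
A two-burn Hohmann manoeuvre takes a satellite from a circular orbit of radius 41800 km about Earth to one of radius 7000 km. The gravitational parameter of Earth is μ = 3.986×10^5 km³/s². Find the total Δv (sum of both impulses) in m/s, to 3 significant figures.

Semi-major axis of the transfer orbit: a_t = (41800 + 7000)/2 = 24400 km.
Circular speed at r₁: v₁ = √(μ/r₁) = √(3.986×10^5/41800) = 3.088 km/s.
On the transfer ellipse at r₁, vis-viva equation gives v_a = √[μ(2/r₁ − 1/a_t)] = 1.654 km/s.
First burn Δv₁ = |v_a − v₁| = 1.434 km/s.
Circular speed at r₂: v₂ = √(μ/r₂) = 7.546 km/s.
Transfer-orbit speed at r₂: v_p = √[μ(2/r₂ − 1/a_t)] = 9.877 km/s.
Second burn Δv₂ = |v₂ − v_p| = 2.331 km/s.
Total Δv = Δv₁ + Δv₂ = 3.765 km/s.

Δv = 3760 m/s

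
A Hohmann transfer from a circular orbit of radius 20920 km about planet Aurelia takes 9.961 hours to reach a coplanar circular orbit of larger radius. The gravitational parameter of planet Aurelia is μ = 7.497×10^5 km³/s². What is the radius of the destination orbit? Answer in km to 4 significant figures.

r₂ = 71190 km

Transfer time t = 9.961 hours = 35859.6 s, and t = π√(a_t³/μ).
So a_t = (μ t²/π²)^(1/3) = (7.497×10^5 × (35859.6)² / π²)^(1/3) = 46054 km.
Since a_t = (r₁ + r₂)/2, r₂ = 2a_t − r₁ = 2×46054 − 20920 = 71188 km.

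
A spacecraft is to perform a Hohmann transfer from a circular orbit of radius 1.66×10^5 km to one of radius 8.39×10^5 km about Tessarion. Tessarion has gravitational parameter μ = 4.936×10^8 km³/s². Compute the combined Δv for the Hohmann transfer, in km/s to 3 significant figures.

Δv = 26.2 km/s

Semi-major axis of the transfer orbit: a_t = (1.660×10^5 + 8.390×10^5)/2 = 5.025×10^5 km.
At r₁ the circular-orbit speed is v₁ = √(μ/r₁) = 54.52975 km/s.
On the transfer ellipse at r₁, vis-viva gives v_p = √[μ(2/r₁ − 1/a_t)] = 70.46062 km/s.
First burn Δv₁ = |v_p − v₁| = 15.9309 km/s.
At r₂, v₂ = √(μ/r₂) = 24.2553 km/s.
Transfer-orbit speed at r₂: v_a = √[μ(2/r₂ − 1/a_t)] = 13.9410 km/s.
Second burn Δv₂ = |v₂ − v_a| = 10.3143 km/s.
Δv = Δv₁ + Δv₂ = 15.9309 + 10.3143 = 26.25 km/s.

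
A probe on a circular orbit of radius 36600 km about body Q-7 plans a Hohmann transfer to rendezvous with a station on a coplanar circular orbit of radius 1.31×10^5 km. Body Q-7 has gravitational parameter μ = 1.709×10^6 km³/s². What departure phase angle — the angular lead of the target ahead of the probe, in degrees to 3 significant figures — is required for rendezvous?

φ = 87.9°

Transfer-ellipse semi-major axis a_t = (r₁ + r₂)/2 = (36600 + 1.310×10^5)/2 = 83800 km.
Transfer time t = π√(a_t³/μ) = 58300 s.
Target angular speed ω₂ = √(μ/r₂³) = 2.757×10^-5 rad/s.
Angle swept by the target during transfer: ω₂·t = 1.6073 rad = 92.09°.
The probe traverses 180° on the transfer ellipse, so the target must lead by 180° − 92.09° = 87.9°.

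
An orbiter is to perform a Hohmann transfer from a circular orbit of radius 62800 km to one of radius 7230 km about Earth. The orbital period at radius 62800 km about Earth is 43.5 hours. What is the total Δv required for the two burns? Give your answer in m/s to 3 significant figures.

Δv = 3890 m/s

From Kepler's third law T² = 4π²r³/μ at r = 62800 km, T = 43.5 hours = 43.5 × 3600 s = 1.566×10^5 s: μ = 4π²r³/T² = 3.98708×10^5 km³/s².
The Hohmann ellipse has a_t = (r₁ + r₂)/2 = 35015 km.
Circular speed at r₁: v₁ = √(μ/r₁) = √(3.98708×10^5/62800) = 2.520 km/s.
Transfer-orbit speed at r₁ (vis-viva): v_a = √[μ(2/r₁ − 1/a_t)] = 1.145 km/s.
First burn Δv₁ = |v_a − v₁| = 1.375 km/s.
At r₂, v₂ = √(μ/r₂) = 7.426 km/s.
Transfer-orbit speed at r₂: v_p = √[μ(2/r₂ − 1/a_t)] = 9.945 km/s.
Second burn Δv₂ = |v₂ − v_p| = 2.519 km/s.
Total Δv = Δv₁ + Δv₂ = 3.894 km/s.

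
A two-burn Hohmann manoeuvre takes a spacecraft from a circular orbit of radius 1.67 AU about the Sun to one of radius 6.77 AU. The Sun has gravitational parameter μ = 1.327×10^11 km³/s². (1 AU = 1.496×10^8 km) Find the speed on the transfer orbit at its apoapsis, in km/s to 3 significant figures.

v = 7.20 km/s

In km: r₁ = 1.67 × 1.496×10^8 = 2.49832×10^8 km; r₂ = 6.77 × 1.496×10^8 = 1.012792×10^9 km.
Semi-major axis of the transfer orbit: a_t = (2.49832×10^8 + 1.012792×10^9)/2 = 6.31312×10^8 km.
At apoapsis, r = 1.012792×10^9 km.
Applying v² = μ(2/r − 1/a_t): v = 7.201 km/s.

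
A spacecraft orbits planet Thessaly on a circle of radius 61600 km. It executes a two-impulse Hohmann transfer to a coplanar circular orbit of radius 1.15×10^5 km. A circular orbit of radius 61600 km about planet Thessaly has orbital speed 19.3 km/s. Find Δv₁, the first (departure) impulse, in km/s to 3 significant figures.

Δv₁ = 2.73 km/s

From the circular-orbit relation v² = μ/r at r = 61600 km: μ = v²r = (19.3)² × 61600 = 2.29454×10^7 km³/s².
Semi-major axis of the transfer orbit: a_t = (61600 + 1.150×10^5)/2 = 88300 km.
On the circular orbit at r = 61600 km, v_c = √(μ/r) = 19.300 km/s.
Vis-viva on the transfer ellipse at r = 61600 km gives v_t = √[μ(2/r − 1/a_t)] = 22.026 km/s.
Δv₁ = |v_t − v_c| = |22.026 − 19.300| = 2.726 km/s.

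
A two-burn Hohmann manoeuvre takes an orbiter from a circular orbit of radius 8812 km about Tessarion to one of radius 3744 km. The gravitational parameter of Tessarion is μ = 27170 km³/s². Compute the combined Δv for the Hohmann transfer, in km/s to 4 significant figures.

Transfer-ellipse semi-major axis a_t = (r₁ + r₂)/2 = (8812 + 3744)/2 = 6278 km.
Circular speed at r₁: v₁ = √(μ/r₁) = √(27170/8812) = 1.7559 km/s.
Transfer-orbit speed at r₁ (vis-viva equation): v_a = √[μ(2/r₁ − 1/a_t)] = 1.3560 km/s.
First burn Δv₁ = |v_a − v₁| = 0.3999 km/s.
Circular speed at r₂: v₂ = √(μ/r₂) = 2.6939 km/s.
Transfer-orbit speed at r₂: v_p = √[μ(2/r₂ − 1/a_t)] = 3.1916 km/s.
Second burn Δv₂ = |v₂ − v_p| = 0.4977 km/s.
Total Δv = Δv₁ + Δv₂ = 0.8976 km/s.

Δv = 0.8976 km/s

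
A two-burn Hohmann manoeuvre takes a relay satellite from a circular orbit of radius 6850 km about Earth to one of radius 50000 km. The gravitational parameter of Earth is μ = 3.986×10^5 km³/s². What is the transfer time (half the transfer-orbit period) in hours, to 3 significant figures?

t = 6.62 hours

Semi-major axis of the transfer orbit: a_t = (6850 + 50000)/2 = 28425 km.
By Kepler's third law the transfer-orbit period is T = 2π√(a_t³/μ), so t = T/2 = 23847 s.
Converting: 23847 s ÷ 3600 s/hour = 6.62 hours.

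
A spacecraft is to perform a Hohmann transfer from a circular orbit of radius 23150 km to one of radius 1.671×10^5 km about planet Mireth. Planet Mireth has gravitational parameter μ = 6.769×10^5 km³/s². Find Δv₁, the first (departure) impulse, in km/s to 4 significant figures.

Δv₁ = 1.759 km/s

The Hohmann ellipse has a_t = (r₁ + r₂)/2 = 95125 km.
Circular speed at r = 23150 km: v_c = √(μ/r) = 5.4074 km/s.
Transfer-orbit speed at the same r (vis-viva, a = a_t): v_t = √[μ(2/r − 1/a_t)] = 7.1668 km/s.
Δv₁ = |v_t − v_c| = |7.1668 − 5.4074| = 1.759 km/s.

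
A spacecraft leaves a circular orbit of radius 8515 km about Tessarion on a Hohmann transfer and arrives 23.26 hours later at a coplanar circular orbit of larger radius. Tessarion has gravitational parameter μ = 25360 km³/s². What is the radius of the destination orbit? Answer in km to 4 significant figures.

Transfer time t = 23.26 hours = 83736 s, and t = π√(a_t³/μ).
So a_t = (μ t²/π²)^(1/3) = (25360 × (83736)² / π²)^(1/3) = 26215.5 km.
Since a_t = (r₁ + r₂)/2, r₂ = 2a_t − r₁ = 2×26215.5 − 8515 = 43916 km.

r₂ = 43920 km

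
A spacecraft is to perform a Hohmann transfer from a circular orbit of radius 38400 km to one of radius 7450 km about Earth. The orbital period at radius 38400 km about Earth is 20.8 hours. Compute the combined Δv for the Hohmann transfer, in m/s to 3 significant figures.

Δv = 3540 m/s

From Kepler's third law T² = 4π²r³/μ at r = 38400 km, T = 20.8 hours = 20.8 × 3600 s = 74880 s: μ = 4π²r³/T² = 3.98678×10^5 km³/s².
The Hohmann ellipse has a_t = (r₁ + r₂)/2 = 22925 km.
Circular speed at r₁: v₁ = √(μ/r₁) = √(3.98678×10^5/38400) = 3.2221 km/s.
Transfer-orbit speed at r₁ (vis-viva): v_a = √[μ(2/r₁ − 1/a_t)] = 1.8368 km/s.
First burn Δv₁ = |v_a − v₁| = 1.3853 km/s.
At r₂, v₂ = √(μ/r₂) = 7.3153 km/s.
Transfer-orbit speed at r₂: v_p = √[μ(2/r₂ − 1/a_t)] = 9.4677 km/s.
Second burn Δv₂ = |v₂ − v_p| = 2.1524 km/s.
Δv = Δv₁ + Δv₂ = 1.3853 + 2.1524 = 3.538 km/s.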